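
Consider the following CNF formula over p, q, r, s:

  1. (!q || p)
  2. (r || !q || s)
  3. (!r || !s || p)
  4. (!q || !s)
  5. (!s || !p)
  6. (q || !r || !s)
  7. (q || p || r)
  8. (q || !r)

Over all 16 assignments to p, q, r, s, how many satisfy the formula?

2

Satisfying assignments:
  p=T q=F r=F s=F
  p=T q=T r=T s=F
That's 2 in total.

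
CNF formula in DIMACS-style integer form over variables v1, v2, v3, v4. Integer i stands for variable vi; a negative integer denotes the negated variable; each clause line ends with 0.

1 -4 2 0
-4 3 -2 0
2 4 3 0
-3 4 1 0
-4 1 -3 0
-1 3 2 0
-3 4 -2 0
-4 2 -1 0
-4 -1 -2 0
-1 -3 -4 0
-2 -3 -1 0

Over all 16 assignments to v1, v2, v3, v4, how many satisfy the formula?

3

The models are:
  v1=0 v2=1 v3=0 v4=0
  v1=1 v2=0 v3=1 v4=0
  v1=1 v2=1 v3=0 v4=0
That's 3 in total.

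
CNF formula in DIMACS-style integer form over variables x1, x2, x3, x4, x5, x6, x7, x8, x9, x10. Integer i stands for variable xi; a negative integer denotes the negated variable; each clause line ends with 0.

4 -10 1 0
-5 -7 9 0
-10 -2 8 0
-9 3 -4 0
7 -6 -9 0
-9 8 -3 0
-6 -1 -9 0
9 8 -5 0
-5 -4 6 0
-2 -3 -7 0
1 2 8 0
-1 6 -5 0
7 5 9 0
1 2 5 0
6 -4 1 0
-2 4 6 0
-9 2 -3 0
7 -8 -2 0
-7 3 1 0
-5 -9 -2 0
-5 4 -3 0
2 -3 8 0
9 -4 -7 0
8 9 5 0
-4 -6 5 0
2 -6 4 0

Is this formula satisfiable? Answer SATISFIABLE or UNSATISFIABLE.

SATISFIABLE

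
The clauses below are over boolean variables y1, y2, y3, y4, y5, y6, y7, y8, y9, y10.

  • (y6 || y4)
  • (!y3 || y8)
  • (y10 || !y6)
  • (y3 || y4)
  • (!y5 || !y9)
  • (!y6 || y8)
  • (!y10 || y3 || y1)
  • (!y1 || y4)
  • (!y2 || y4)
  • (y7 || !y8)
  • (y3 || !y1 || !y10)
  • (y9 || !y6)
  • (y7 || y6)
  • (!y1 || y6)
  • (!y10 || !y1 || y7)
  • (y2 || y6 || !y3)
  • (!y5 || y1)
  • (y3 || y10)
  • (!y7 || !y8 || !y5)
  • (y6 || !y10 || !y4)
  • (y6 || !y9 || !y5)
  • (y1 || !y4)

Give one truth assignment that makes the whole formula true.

y1=T, y2=T, y3=T, y4=T, y5=F, y6=T, y7=T, y8=T, y9=T, y10=T

Pure literal: y5 appears only negated; assign y5 = False.
Set y1 = True and propagate.
  then y4 is forced to True.
  then y6 is forced to True.
  then y10 is forced to True.
  then y8 is forced to True.
  then y7 is forced to True.
  then y3 is forced to True.
  then y9 is forced to True.
y2 is now unconstrained; take y2 = True.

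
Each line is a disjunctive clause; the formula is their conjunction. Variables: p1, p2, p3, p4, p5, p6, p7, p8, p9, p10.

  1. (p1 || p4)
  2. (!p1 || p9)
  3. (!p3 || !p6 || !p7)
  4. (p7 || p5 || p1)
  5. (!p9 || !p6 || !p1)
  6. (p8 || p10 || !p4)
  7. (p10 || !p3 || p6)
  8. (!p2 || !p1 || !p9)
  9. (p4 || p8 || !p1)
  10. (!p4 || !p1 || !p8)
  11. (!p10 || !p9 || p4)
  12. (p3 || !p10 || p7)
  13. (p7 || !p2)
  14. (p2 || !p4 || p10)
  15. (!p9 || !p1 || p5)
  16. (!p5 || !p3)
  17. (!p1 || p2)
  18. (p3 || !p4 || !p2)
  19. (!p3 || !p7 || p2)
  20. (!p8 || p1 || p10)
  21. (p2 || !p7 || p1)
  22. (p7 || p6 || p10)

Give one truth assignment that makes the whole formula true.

p1 = False  p2 = True  p3 = True  p4 = True  p5 = False  p6 = False  p7 = True  p8 = False  p9 = True  p10 = True

Try p1 = False.
  then p4 is forced to True.
The remaining clauses are satisfied by p2 = True, p3 = True, p5 = False, p6 = False, p7 = True, p8 = False, p9 = True, p10 = True.
Every clause has at least one true literal under this assignment.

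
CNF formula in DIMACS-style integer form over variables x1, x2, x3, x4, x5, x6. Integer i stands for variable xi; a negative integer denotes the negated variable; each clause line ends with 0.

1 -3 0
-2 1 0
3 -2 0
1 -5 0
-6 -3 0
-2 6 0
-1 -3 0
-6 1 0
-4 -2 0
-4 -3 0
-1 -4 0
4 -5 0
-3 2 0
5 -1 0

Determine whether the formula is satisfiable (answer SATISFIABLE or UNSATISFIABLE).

SATISFIABLE

Try x1 = False.
  then x3 is forced to False.
  then x2 is forced to False.
  then x5 is forced to False.
  then x6 is forced to False.
x4 is now unconstrained; take x4 = False.
So x1=F, x2=F, x3=F, x4=F, x5=F, x6=F is a satisfying assignment.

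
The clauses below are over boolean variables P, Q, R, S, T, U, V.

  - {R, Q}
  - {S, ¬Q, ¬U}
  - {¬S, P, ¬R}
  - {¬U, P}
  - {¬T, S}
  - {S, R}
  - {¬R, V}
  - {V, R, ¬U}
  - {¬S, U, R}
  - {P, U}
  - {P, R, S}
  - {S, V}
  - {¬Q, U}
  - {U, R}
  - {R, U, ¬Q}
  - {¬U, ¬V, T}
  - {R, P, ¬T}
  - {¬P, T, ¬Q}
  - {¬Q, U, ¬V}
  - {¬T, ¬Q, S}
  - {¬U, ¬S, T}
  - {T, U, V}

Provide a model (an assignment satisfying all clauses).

P = True, Q = False, R = True, S = True, T = True, U = True, V = True

Check each clause:
  1. {R, Q} — R is true.
  2. {¬Q, S, ¬U} — S is true.
  3. {P, ¬S, ¬R} — P is true.
  4. {P, ¬U} — P is true.
  5. {¬T, S} — S is true.
  6. {R, S} — R is true.
  7. {V, ¬R} — V is true.
  8. {V, R, ¬U} — R is true.
  9. {¬S, R, U} — R is true.
  10. {U, P} — P is true.
  11. {P, S, R} — P is true.
  12. {S, V} — S is true.
  13. {¬Q, U} — U is true.
  14. {R, U} — R is true.
  15. {U, R, ¬Q} — R is true.
  16. {¬V, ¬U, T} — T is true.
  17. {¬T, P, R} — P is true.
  18. {¬Q, T, ¬P} — T is true.
  19. {U, ¬V, ¬Q} — ¬Q is true.
  20. {¬Q, S, ¬T} — S is true.
  21. {¬S, ¬U, T} — T is true.
  22. {U, V, T} — T is true.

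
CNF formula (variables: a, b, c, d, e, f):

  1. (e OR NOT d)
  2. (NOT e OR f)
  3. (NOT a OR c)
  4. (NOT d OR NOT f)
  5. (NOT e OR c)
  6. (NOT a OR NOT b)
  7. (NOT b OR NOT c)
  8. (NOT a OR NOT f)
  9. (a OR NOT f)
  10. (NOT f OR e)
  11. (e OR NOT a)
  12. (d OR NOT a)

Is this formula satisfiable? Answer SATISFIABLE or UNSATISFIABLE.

Branch on a: take a = False.
  then f is forced to False.
  then e is forced to False.
  then d is forced to False.
Set b = True and propagate.
  then c is forced to False.
Every clause has at least one true literal under this assignment.
So a = 0, b = 1, c = 0, d = 0, e = 0, f = 0 is a satisfying assignment.

SATISFIABLE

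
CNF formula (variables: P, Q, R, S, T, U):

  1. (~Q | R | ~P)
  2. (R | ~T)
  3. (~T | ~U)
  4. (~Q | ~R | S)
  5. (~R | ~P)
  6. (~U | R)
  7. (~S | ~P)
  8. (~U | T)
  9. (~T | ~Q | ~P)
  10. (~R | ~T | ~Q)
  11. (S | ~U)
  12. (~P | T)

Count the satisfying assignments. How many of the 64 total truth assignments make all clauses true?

9

Case analysis on R and T:
  R=1, T=1: remaining (P,Q,S,U) ∈ {(0,0,0,0); (0,0,1,0)} — 2.
  R=1, T=0: remaining (P,Q,S,U) ∈ {(0,0,0,0); (0,0,1,0); (0,1,1,0)} — 3.
  R=0, T=1: a clause becomes empty — 0.
  R=0, T=0: remaining (P,Q,S,U) ∈ {(0,0,0,0); (0,0,1,0); (0,1,0,0); (0,1,1,0)} — 4.
Total: 2 + 3 + 0 + 4 = 9.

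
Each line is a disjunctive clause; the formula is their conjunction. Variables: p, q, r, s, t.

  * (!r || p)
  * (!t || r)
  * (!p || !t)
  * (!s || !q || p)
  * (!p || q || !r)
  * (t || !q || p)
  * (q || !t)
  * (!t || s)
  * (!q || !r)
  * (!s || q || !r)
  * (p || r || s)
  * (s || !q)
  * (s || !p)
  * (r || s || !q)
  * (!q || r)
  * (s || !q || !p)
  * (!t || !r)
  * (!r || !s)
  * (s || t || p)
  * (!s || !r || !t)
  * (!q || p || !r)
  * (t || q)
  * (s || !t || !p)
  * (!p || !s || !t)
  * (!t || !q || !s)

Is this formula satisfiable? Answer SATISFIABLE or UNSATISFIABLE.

UNSATISFIABLE

s = True:
  propagation gives r=False, t=False, q=False; an empty clause results — contradiction.
s = False:
  propagation gives t=False, q=False; an empty clause results — contradiction.
Every branch closes, so no satisfying assignment exists.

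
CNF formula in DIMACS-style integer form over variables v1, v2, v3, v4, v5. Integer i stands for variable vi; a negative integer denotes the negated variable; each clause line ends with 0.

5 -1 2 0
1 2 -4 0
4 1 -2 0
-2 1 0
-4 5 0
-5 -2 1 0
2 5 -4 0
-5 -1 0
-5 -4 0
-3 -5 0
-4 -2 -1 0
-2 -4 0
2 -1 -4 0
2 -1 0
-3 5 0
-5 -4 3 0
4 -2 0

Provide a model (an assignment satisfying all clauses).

v1=F, v2=F, v3=F, v4=F, v5=F

Try v1 = False.
  then v2 is forced to False.
  then v4 is forced to False.
Try v3 = False.
v5 is now unconstrained; take v5 = False.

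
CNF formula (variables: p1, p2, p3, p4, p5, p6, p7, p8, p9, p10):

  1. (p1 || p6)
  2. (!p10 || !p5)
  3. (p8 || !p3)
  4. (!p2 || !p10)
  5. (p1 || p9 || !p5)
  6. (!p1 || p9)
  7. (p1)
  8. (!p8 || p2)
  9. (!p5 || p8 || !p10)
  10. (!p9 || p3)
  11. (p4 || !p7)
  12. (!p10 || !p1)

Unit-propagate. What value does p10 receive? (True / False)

False

Unit clause (p1) sets p1 = True.
(!p1 || p9): since p1 = True, the clause reduces to (p9). p9 = True.
From (!p9 || p3) and p9 = True: p3 = True.
In (!p3 || p8), !p3 is now false; p8 must hold, so p8 = True.
(p2 || !p8) with p8 = True leaves only p2, so p2 = True.
(!p2 || !p10): since p2 = True, the clause reduces to (!p10). p10 = False.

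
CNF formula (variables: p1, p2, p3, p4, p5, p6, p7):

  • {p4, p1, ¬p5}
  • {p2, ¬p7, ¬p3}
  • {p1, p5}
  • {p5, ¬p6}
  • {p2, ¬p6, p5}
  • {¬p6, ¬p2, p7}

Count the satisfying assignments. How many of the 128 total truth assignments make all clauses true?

Split on p5, then p2.
  p5=1, p2=1: p3 free; 9 ways for (p1,p4,p6,p7) × 2^1 = 18.
  p5=1, p2=0: p6 free; 9 ways for (p1,p3,p4,p7) × 2^1 = 18.
  p5=0, p2=1: forces p1=1; p6=0; p3, p4, p7 free → 2^3 = 8.
  p5=0, p2=0: p4 free; 3 ways for (p1,p3,p6,p7) × 2^1 = 6.
Total: 18 + 18 + 8 + 6 = 50.

50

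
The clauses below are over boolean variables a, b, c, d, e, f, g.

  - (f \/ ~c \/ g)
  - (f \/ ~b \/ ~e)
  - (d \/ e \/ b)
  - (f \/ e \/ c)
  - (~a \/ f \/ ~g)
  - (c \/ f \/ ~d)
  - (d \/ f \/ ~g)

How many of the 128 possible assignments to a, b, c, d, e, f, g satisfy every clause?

Case analysis on f and c:
  f=1, c=1: a, g free; 7 ways for (b,d,e) × 2^2 = 28.
  f=1, c=0: a, g free; 7 ways for (b,d,e) × 2^2 = 28.
  f=0, c=1: remaining (a,b,d,e,g) ∈ {(0,0,1,0,1); (0,0,1,1,1); (0,1,1,0,1)} — 3.
  f=0, c=0: remaining (a,b,d,e,g) ∈ {(0,0,0,1,0); (1,0,0,1,0)} — 2.
Total: 28 + 28 + 3 + 2 = 61.

61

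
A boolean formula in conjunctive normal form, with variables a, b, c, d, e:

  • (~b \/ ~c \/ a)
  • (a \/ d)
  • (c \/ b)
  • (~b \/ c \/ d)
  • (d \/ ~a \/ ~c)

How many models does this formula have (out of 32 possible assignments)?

Case analysis on c and a:
  c=T, a=T: remaining (b,d,e) ∈ {(F,T,F); (F,T,T); (T,T,F); (T,T,T)} — 4.
  c=T, a=F: remaining (b,d,e) ∈ {(F,T,F); (F,T,T)} — 2.
  c=F, a=T: remaining (b,d,e) ∈ {(T,T,F); (T,T,T)} — 2.
  c=F, a=F: remaining (b,d,e) ∈ {(T,T,F); (T,T,T)} — 2.
Total: 4 + 2 + 2 + 2 = 10.

10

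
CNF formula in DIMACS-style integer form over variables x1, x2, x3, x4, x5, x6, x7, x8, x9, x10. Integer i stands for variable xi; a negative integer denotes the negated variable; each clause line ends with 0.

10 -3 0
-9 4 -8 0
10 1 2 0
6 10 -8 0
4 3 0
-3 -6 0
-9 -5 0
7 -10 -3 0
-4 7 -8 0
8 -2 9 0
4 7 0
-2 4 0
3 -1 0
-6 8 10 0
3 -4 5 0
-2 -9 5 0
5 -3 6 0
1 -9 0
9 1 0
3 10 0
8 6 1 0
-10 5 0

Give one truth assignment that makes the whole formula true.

x1 = True, x2 = True, x3 = True, x4 = True, x5 = True, x6 = False, x7 = True, x8 = True, x9 = False, x10 = True

Check each clause:
  1. (~x3 | x10) — x10 is true.
  2. (x4 | ~x8 | ~x9) — x4 is true.
  3. (x1 | x2 | x10) — x1 is true.
  4. (~x8 | x10 | x6) — x10 is true.
  5. (x4 | x3) — x3 is true.
  6. (~x3 | ~x6) — ~x6 is true.
  7. (~x9 | ~x5) — ~x9 is true.
  8. (~x3 | ~x10 | x7) — x7 is true.
  9. (~x8 | ~x4 | x7) — x7 is true.
  10. (~x2 | x8 | x9) — x8 is true.
  11. (x7 | x4) — x4 is true.
  12. (x4 | ~x2) — x4 is true.
  13. (x3 | ~x1) — x3 is true.
  14. (x10 | ~x6 | x8) — x8 is true.
  15. (~x4 | x5 | x3) — x3 is true.
  16. (~x2 | x5 | ~x9) — x5 is true.
  17. (~x3 | x6 | x5) — x5 is true.
  18. (x1 | ~x9) — x1 is true.
  19. (x1 | x9) — x1 is true.
  20. (x10 | x3) — x10 is true.
  21. (x1 | x6 | x8) — x8 is true.
  22. (x5 | ~x10) — x5 is true.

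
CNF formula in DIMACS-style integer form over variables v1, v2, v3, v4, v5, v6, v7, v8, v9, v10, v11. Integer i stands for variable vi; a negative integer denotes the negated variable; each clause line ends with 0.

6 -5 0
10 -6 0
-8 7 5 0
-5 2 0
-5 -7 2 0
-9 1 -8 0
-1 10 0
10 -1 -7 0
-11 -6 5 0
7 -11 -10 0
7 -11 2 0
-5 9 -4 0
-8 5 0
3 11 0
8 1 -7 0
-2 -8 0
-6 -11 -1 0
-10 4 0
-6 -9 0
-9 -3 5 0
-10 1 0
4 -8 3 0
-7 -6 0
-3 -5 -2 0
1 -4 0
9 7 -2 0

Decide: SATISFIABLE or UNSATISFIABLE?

Set v1 = True and propagate.
  then v10 is forced to True.
  then v4 is forced to True.
Set v2 = False and propagate.
  then v5 is forced to False.
  then v8 is forced to False.
For the remaining variables, v3 = True, v6 = False, v7 = True, v9 = False, v11 = False works.
So v1 = 1, v2 = 0, v3 = 1, v4 = 1, v5 = 0, v6 = 0, v7 = 1, v8 = 0, v9 = 0, v10 = 1, v11 = 0 is a satisfying assignment.

SATISFIABLE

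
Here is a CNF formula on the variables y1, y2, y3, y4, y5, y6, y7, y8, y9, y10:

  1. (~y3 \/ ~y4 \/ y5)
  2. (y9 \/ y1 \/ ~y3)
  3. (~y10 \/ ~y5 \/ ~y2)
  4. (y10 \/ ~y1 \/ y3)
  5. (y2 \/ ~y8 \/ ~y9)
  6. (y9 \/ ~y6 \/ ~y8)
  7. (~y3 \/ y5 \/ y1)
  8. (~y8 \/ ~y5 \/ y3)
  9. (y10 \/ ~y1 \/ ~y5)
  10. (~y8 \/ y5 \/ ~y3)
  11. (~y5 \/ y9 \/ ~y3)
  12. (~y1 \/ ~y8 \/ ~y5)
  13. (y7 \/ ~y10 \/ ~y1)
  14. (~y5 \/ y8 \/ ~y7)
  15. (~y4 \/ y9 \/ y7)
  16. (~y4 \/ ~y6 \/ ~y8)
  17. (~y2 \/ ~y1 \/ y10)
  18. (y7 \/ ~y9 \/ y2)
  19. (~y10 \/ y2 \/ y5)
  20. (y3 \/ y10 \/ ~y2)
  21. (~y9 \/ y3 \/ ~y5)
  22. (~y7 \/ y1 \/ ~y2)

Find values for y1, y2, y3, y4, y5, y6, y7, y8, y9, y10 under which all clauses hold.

y1=F, y2=F, y3=F, y4=F, y5=F, y6=T, y7=T, y8=F, y9=T, y10=F

Check each clause:
  1. (~y3 \/ y5 \/ ~y4) — ~y4 is true.
  2. (y1 \/ ~y3 \/ y9) — y9 is true.
  3. (~y10 \/ ~y2 \/ ~y5) — ~y5 is true.
  4. (y3 \/ ~y1 \/ y10) — ~y1 is true.
  5. (~y8 \/ y2 \/ ~y9) — ~y8 is true.
  6. (~y8 \/ ~y6 \/ y9) — ~y8 is true.
  7. (~y3 \/ y1 \/ y5) — ~y3 is true.
  8. (~y8 \/ ~y5 \/ y3) — ~y8 is true.
  9. (y10 \/ ~y1 \/ ~y5) — ~y5 is true.
  10. (~y8 \/ ~y3 \/ y5) — ~y8 is true.
  11. (y9 \/ ~y3 \/ ~y5) — y9 is true.
  12. (~y1 \/ ~y8 \/ ~y5) — ~y8 is true.
  13. (y7 \/ ~y10 \/ ~y1) — ~y10 is true.
  14. (y8 \/ ~y5 \/ ~y7) — ~y5 is true.
  15. (~y4 \/ y9 \/ y7) — y9 is true.
  16. (~y6 \/ ~y8 \/ ~y4) — ~y8 is true.
  17. (~y1 \/ y10 \/ ~y2) — ~y2 is true.
  18. (y2 \/ y7 \/ ~y9) — y7 is true.
  19. (~y10 \/ y5 \/ y2) — ~y10 is true.
  20. (y10 \/ ~y2 \/ y3) — ~y2 is true.
  21. (~y9 \/ y3 \/ ~y5) — ~y5 is true.
  22. (~y2 \/ ~y7 \/ y1) — ~y2 is true.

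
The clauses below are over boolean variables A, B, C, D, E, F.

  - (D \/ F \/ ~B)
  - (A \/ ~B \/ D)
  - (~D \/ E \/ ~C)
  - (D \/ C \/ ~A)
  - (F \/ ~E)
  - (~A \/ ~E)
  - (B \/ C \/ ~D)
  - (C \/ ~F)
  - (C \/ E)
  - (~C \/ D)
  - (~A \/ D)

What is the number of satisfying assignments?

2

The models are:
  A=0 B=0 C=1 D=1 E=1 F=1
  A=0 B=1 C=1 D=1 E=1 F=1
Count: 2.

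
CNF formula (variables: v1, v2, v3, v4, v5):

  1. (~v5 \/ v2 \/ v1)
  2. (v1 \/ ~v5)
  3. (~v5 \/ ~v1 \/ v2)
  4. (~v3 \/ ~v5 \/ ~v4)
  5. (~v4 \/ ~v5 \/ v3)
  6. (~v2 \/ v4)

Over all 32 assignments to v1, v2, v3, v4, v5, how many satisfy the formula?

12

Split on v5, then v1.
  v5=T, v1=T: a clause becomes empty — 0.
  v5=T, v1=F: a clause becomes empty — 0.
  v5=F, v1=T: v3 free; 3 ways for (v2,v4) × 2^1 = 6.
  v5=F, v1=F: v3 free; 3 ways for (v2,v4) × 2^1 = 6.
Total: 0 + 0 + 6 + 6 = 12.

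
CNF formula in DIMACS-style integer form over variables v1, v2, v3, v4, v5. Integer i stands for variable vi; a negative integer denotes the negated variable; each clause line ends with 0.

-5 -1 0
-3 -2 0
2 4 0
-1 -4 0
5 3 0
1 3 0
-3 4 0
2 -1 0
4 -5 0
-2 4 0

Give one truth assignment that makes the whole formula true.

Try v1 = False.
  then v3 is forced to True.
  then v2 is forced to False.
  then v4 is forced to True.
v5 is now unconstrained; take v5 = True.
Every clause has at least one true literal under this assignment.

v1=False  v2=False  v3=True  v4=True  v5=True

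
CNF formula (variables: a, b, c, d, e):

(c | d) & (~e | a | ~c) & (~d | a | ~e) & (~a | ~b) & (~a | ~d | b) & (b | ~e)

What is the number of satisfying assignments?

7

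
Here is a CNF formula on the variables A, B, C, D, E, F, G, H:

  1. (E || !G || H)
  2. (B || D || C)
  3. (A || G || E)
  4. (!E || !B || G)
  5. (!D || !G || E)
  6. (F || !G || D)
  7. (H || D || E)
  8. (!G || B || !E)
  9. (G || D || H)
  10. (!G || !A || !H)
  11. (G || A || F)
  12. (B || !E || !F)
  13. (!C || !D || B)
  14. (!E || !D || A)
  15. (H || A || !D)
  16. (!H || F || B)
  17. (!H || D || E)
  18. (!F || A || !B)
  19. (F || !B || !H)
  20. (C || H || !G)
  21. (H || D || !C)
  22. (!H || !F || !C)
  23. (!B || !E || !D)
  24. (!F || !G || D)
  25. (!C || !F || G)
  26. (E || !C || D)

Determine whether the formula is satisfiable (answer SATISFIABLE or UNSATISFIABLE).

SATISFIABLE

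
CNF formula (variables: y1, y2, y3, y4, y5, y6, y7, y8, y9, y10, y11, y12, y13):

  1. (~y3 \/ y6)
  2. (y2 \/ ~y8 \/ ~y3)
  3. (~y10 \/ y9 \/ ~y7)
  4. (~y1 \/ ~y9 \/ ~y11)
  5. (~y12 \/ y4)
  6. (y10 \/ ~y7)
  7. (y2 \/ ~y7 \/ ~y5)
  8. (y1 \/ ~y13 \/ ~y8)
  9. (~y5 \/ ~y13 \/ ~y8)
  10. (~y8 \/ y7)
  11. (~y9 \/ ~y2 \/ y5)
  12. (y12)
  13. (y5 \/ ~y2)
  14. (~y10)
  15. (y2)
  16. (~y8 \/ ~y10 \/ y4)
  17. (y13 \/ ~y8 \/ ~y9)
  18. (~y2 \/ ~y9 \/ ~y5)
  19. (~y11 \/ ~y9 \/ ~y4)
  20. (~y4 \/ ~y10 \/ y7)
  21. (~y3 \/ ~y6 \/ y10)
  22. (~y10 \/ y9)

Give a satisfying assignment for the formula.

y1=F, y2=T, y3=F, y4=T, y5=T, y6=F, y7=F, y8=F, y9=F, y10=F, y11=F, y12=T, y13=F

(y12) is a unit clause, so y12 = True.
Unit propagation: (y4) forces y4 = True.
(~y10) is a unit clause, so y10 = False.
(~y7) is a unit clause, so y7 = False.
(~y8) is a unit clause, so y8 = False.
(y2) is a unit clause, so y2 = True.
The clause (y5) is unit: y5 must be True.
(~y9) is a unit clause, so y9 = False.
Pure literal: y3 appears only negated; assign y3 = False.
y1, y6, y11, y13 are now unconstrained; take y1 = False, y6 = False, y11 = False, y13 = False.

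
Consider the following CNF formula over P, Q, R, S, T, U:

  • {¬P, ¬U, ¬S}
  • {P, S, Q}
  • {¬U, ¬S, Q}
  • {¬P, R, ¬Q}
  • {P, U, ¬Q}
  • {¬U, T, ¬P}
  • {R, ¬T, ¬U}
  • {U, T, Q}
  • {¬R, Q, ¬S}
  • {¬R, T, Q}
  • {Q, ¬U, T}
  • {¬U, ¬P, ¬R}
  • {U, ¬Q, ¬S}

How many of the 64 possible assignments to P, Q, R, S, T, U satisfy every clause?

12

Split on Q, then U.
  Q=1, U=1: S free; 3 ways for (P,R,T) × 2^1 = 6.
  Q=1, U=0: remaining (P,R,S,T) ∈ {(1,1,0,0); (1,1,0,1)} — 2.
  Q=0, U=1: a clause becomes empty — 0.
  Q=0, U=0: remaining (P,R,S,T) ∈ {(0,0,1,1); (1,0,0,1); (1,0,1,1); (1,1,0,1)} — 4.
Total: 6 + 2 + 0 + 4 = 12.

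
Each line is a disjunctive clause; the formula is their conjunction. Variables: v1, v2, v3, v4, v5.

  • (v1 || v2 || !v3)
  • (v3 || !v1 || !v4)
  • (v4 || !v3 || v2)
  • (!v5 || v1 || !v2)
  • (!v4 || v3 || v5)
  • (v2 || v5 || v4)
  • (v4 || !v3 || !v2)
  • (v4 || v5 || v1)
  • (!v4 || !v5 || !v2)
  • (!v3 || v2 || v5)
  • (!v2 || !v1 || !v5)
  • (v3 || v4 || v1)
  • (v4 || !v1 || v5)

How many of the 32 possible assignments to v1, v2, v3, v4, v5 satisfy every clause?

Satisfying assignments:
  v1=0 v2=0 v3=0 v4=1 v5=1
  v1=0 v2=1 v3=1 v4=1 v5=0
  v1=1 v2=0 v3=0 v4=0 v5=1
  v1=1 v2=0 v3=1 v4=1 v5=1
  v1=1 v2=1 v3=1 v4=1 v5=0
Count: 5.

5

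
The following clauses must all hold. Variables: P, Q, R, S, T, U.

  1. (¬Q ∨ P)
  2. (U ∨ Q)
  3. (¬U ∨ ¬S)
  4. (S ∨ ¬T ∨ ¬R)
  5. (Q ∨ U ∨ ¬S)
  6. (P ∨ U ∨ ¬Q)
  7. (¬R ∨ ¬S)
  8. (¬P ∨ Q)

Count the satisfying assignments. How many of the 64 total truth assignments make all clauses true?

11

Split on Q, then S.
  Q=T, S=T: remaining (P,R,T,U) ∈ {(T,F,F,F); (T,F,T,F)} — 2.
  Q=T, S=F: U free; 3 ways for (P,R,T) × 2^1 = 6.
  Q=F, S=T: a clause becomes empty — 0.
  Q=F, S=F: remaining (P,R,T,U) ∈ {(F,F,F,T); (F,F,T,T); (F,T,F,T)} — 3.
Total: 2 + 6 + 0 + 3 = 11.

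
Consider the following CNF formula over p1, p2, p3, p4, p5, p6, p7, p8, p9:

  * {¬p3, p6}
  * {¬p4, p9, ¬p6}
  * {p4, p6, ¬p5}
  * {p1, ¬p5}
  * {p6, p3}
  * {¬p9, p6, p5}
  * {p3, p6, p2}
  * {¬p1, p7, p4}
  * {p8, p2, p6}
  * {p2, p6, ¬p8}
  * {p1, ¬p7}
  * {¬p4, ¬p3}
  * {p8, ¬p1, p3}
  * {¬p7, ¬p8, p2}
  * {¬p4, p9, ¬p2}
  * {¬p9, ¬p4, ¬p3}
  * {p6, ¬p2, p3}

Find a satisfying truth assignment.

p1=T  p2=T  p3=F  p4=T  p5=T  p6=T  p7=F  p8=T  p9=T

Check each clause:
  1. {p6, ¬p3} — ¬p3 is true.
  2. {p9, ¬p6, ¬p4} — p9 is true.
  3. {p6, p4, ¬p5} — p4 is true.
  4. {p1, ¬p5} — p1 is true.
  5. {p6, p3} — p6 is true.
  6. {¬p9, p6, p5} — p5 is true.
  7. {p3, p6, p2} — p2 is true.
  8. {¬p1, p7, p4} — p4 is true.
  9. {p8, p6, p2} — p8 is true.
  10. {¬p8, p6, p2} — p2 is true.
  11. {p1, ¬p7} — ¬p7 is true.
  12. {¬p3, ¬p4} — ¬p3 is true.
  13. {¬p1, p3, p8} — p8 is true.
  14. {¬p8, ¬p7, p2} — ¬p7 is true.
  15. {¬p2, p9, ¬p4} — p9 is true.
  16. {¬p3, ¬p9, ¬p4} — ¬p3 is true.
  17. {¬p2, p3, p6} — p6 is true.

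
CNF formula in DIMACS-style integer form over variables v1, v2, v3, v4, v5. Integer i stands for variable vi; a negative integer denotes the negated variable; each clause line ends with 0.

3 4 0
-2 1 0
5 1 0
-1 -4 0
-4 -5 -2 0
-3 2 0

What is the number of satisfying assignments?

The models are:
  v1=F v2=F v3=F v4=T v5=T
  v1=T v2=T v3=T v4=F v5=F
  v1=T v2=T v3=T v4=F v5=T
Count: 3.

3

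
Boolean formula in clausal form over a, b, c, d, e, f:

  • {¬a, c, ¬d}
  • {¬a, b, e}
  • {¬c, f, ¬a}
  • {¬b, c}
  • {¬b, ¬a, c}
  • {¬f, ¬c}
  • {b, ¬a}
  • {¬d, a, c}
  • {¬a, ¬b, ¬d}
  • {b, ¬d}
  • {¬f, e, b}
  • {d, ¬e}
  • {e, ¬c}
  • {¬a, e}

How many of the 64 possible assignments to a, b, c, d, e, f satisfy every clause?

The models are:
  a=0 b=0 c=0 d=0 e=0 f=0
  a=0 b=1 c=1 d=1 e=1 f=0
Count: 2.

2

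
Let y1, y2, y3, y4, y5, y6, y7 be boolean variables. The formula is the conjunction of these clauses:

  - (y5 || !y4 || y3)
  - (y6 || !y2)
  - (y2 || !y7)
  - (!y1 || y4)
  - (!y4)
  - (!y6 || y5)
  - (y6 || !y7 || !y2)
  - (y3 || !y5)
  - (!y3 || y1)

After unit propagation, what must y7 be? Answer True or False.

Unit clause (!y4) sets y4 = False.
(!y1 || y4) with y4 = False leaves only !y1, so y1 = False.
In (y1 || !y3), y1 is now false; !y3 must hold, so y3 = False.
In (y3 || !y5), y3 is now false; !y5 must hold, so y5 = False.
(y5 || !y6) with y5 = False leaves only !y6, so y6 = False.
(y6 || !y2): since y6 = False, the clause reduces to (!y2). y2 = False.
(y2 || !y7) with y2 = False leaves only !y7, so y7 = False.

False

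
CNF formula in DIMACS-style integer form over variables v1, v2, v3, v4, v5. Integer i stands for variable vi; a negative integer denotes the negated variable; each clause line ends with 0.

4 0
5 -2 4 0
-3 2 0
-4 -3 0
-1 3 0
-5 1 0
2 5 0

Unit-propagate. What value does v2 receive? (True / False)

(v4) stands alone — v4 = True.
From (~v3 \/ ~v4) and v4 = True: v3 = False.
From (v3 \/ ~v1) and v3 = False: v1 = False.
(~v5 \/ v1) with v1 = False leaves only ~v5, so v5 = False.
(v5 \/ v2) with v5 = False leaves only v2, so v2 = True.

True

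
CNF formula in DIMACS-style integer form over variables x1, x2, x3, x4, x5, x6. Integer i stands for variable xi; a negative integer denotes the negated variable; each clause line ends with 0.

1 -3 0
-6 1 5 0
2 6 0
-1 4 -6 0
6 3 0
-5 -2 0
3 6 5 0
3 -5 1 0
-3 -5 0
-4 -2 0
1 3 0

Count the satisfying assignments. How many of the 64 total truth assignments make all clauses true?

Satisfying assignments:
  x1=T x2=F x3=F x4=T x5=F x6=T
  x1=T x2=F x3=F x4=T x5=T x6=T
  x1=T x2=F x3=T x4=T x5=F x6=T
  x1=T x2=T x3=T x4=F x5=F x6=F
That's 4 in total.

4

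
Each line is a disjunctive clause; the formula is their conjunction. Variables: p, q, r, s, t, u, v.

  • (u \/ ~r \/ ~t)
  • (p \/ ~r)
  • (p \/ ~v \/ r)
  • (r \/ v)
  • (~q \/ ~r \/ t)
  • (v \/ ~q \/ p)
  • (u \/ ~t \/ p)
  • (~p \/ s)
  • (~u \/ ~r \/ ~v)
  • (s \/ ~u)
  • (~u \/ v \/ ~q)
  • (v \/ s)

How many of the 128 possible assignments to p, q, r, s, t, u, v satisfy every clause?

12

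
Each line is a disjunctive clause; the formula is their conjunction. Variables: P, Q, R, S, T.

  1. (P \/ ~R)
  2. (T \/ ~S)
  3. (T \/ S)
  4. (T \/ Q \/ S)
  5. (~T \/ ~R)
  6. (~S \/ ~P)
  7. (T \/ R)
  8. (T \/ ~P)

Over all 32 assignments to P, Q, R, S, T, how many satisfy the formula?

6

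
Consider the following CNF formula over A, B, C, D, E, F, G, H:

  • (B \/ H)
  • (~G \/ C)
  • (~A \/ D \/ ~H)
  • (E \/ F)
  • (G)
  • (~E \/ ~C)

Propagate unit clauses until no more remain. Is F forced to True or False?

Unit clause (G) sets G = True.
(C \/ ~G): since G = True, the clause reduces to (C). C = True.
(~C \/ ~E): since C = True, the clause reduces to (~E). E = False.
From (F \/ E) and E = False: F = True.

True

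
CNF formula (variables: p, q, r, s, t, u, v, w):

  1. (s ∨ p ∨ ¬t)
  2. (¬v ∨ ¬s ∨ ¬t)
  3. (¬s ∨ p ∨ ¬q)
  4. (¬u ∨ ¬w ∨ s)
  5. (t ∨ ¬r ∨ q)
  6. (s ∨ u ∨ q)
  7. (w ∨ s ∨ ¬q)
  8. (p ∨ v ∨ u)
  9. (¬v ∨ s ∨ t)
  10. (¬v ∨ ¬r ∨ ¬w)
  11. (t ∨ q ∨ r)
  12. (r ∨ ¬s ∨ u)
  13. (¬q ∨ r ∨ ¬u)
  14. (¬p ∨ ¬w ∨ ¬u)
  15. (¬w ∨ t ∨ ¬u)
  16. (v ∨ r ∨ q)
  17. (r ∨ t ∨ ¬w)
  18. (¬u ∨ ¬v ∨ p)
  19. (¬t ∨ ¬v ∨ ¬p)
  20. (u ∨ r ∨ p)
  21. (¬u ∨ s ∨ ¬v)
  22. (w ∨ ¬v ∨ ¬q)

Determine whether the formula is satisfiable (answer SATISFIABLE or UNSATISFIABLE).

Try p = False.
Set q = False and propagate.
Try r = True.
  then t is forced to True.
  then s is forced to True.
  then v is forced to False.
  then u is forced to True.
w is now unconstrained; take w = True.
Every clause has at least one true literal under this assignment.
So p = False, q = False, r = True, s = True, t = True, u = True, v = False, w = True is a satisfying assignment.

SATISFIABLE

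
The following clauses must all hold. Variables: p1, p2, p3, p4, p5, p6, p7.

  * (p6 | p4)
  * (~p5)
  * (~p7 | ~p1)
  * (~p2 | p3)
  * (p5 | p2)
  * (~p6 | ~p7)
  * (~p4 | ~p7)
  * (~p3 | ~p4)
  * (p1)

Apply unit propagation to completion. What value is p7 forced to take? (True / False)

False

(~p5) is a unit clause: p5 = False.
(p5 | p2): since p5 = False, the clause reduces to (p2). p2 = True.
(~p2 | p3) with p2 = True leaves only p3, so p3 = True.
(~p3 | ~p4): since p3 = True, the clause reduces to (~p4). p4 = False.
From (p6 | p4) and p4 = False: p6 = True.
(~p6 | ~p7) with p6 = True leaves only ~p7, so p7 = False.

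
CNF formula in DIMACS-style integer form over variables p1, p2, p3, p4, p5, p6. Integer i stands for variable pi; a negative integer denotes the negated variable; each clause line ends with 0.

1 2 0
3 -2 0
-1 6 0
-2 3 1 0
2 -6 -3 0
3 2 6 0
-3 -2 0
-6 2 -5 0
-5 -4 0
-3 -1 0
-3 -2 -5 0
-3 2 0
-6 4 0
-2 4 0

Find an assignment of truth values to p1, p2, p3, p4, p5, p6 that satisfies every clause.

p5 occurs only negated in the remaining clauses — set p5 = False.
Try p1 = True.
  then p6 is forced to True.
  then p3 is forced to False.
  then p2 is forced to False.
  then p4 is forced to True.

p1=T, p2=F, p3=F, p4=T, p5=F, p6=T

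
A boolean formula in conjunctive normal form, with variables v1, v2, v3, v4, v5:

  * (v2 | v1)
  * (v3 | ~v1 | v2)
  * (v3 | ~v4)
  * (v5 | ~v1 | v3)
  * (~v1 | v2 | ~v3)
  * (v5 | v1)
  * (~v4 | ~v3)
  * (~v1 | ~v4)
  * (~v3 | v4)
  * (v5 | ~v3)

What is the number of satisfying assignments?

The models are:
  v1=0 v2=1 v3=0 v4=0 v5=1
  v1=1 v2=1 v3=0 v4=0 v5=1
That's 2 in total.

2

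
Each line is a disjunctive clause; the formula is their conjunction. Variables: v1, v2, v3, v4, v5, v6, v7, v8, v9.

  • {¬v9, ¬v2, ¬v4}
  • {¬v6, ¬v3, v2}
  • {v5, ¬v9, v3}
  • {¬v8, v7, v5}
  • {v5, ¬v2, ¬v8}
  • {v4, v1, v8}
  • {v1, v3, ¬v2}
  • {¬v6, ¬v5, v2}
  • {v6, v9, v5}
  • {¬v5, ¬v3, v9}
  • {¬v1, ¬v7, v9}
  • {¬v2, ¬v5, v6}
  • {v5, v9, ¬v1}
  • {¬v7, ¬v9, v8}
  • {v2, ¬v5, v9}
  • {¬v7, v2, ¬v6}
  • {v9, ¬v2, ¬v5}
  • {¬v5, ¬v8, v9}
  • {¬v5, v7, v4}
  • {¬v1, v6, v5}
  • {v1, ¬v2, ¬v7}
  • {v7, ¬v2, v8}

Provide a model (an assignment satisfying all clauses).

Branch on v1: take v1 = False.
For the remaining variables, v2 = False, v3 = False, v4 = False, v5 = True, v6 = False, v7 = True, v8 = True, v9 = True works.

v1=F, v2=F, v3=F, v4=F, v5=T, v6=F, v7=T, v8=T, v9=T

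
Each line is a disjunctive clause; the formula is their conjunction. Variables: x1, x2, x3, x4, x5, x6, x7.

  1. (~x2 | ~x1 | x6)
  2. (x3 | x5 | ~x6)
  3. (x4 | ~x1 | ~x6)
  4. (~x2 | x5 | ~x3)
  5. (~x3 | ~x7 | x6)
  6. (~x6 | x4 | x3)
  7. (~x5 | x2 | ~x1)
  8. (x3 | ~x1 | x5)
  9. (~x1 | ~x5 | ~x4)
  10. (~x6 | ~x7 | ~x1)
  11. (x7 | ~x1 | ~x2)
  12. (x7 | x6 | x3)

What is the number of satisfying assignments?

Case analysis on x1 and x6:
  x1=T, x6=T: remaining (x2,x3,x4,x5,x7) ∈ {(F,T,T,F,F)} — 1.
  x1=T, x6=F: remaining (x2,x3,x4,x5,x7) ∈ {(F,T,F,F,F); (F,T,T,F,F)} — 2.
  x1=F, x6=T: x7 free; 8 ways for (x2,x3,x4,x5) × 2^1 = 16.
  x1=F, x6=F: x4 free; 7 ways for (x2,x3,x5,x7) × 2^1 = 14.
Total: 1 + 2 + 16 + 14 = 33.

33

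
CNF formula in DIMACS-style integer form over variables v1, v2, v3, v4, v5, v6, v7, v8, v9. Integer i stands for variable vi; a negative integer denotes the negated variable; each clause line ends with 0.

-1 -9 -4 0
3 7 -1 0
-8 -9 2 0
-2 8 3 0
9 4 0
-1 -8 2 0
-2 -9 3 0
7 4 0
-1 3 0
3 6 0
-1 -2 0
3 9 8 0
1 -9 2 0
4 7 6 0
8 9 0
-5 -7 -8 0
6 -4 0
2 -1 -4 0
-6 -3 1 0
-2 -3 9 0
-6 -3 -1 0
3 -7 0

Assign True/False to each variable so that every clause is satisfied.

Try v1 = False.
For the remaining variables, v2 = True, v3 = True, v4 = False, v5 = True, v6 = False, v7 = True, v8 = False, v9 = True works.
Every clause has at least one true literal under this assignment.

v1=F, v2=T, v3=T, v4=F, v5=T, v6=F, v7=T, v8=F, v9=T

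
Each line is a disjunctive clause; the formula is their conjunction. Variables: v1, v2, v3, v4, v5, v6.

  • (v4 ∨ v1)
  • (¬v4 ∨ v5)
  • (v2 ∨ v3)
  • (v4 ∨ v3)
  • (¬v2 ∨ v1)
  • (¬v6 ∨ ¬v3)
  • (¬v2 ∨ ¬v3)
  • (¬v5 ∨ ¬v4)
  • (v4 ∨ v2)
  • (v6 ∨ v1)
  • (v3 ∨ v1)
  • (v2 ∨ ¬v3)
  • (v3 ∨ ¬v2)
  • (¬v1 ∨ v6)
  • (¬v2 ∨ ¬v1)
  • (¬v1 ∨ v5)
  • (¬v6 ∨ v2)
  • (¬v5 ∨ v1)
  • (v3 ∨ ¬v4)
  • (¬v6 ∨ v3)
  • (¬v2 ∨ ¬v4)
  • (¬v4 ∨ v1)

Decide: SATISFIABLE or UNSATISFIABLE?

v1 = True:
  propagation gives v6=True, v3=False; an empty clause results — contradiction.
v1 = False:
  propagation gives v4=True; an empty clause results — contradiction.
Every branch closes, so no satisfying assignment exists.

UNSATISFIABLE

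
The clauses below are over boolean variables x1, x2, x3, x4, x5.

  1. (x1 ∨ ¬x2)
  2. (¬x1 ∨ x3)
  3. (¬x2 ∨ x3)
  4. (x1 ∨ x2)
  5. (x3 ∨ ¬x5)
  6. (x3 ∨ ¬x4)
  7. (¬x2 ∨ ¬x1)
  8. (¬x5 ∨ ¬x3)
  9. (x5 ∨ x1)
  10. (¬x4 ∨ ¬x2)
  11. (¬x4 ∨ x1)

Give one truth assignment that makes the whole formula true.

x1 = T, x2 = F, x3 = T, x4 = F, x5 = F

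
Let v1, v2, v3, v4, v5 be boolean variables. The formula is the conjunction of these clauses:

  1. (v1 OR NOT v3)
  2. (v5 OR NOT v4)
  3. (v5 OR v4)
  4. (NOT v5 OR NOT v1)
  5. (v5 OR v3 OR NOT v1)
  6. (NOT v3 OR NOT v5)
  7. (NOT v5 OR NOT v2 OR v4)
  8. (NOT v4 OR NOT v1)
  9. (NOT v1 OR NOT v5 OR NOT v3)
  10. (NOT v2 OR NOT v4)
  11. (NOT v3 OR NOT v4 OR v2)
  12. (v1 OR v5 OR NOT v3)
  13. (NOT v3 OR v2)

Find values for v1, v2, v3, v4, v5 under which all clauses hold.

v1=F, v2=F, v3=F, v4=T, v5=T

Set v1 = False and propagate.
  then v3 is forced to False.
Try v2 = False.
Try v4 = True.
  then v5 is forced to True.
Check each clause:
  1. (NOT v3 OR v1) — NOT v3 is true.
  2. (v5 OR NOT v4) — v5 is true.
  3. (v4 OR v5) — v4 is true.
  4. (NOT v5 OR NOT v1) — NOT v1 is true.
  5. (v5 OR v3 OR NOT v1) — v5 is true.
  6. (NOT v5 OR NOT v3) — NOT v3 is true.
  7. (NOT v5 OR NOT v2 OR v4) — v4 is true.
  8. (NOT v4 OR NOT v1) — NOT v1 is true.
  9. (NOT v1 OR NOT v3 OR NOT v5) — NOT v3 is true.
  10. (NOT v2 OR NOT v4) — NOT v2 is true.
  11. (NOT v4 OR NOT v3 OR v2) — NOT v3 is true.
  12. (v5 OR v1 OR NOT v3) — NOT v3 is true.
  13. (v2 OR NOT v3) — NOT v3 is true.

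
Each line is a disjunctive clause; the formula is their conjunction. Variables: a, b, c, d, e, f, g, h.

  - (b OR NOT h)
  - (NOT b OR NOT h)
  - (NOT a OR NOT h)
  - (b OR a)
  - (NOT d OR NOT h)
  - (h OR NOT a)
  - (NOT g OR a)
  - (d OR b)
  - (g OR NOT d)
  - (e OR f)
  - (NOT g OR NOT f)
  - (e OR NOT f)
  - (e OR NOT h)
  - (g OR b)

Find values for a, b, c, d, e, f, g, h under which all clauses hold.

a=False  b=True  c=False  d=False  e=True  f=True  g=False  h=False

Check each clause:
  1. (b OR NOT h) — NOT h is true.
  2. (NOT h OR NOT b) — NOT h is true.
  3. (NOT a OR NOT h) — NOT h is true.
  4. (a OR b) — b is true.
  5. (NOT d OR NOT h) — NOT h is true.
  6. (NOT a OR h) — NOT a is true.
  7. (NOT g OR a) — NOT g is true.
  8. (d OR b) — b is true.
  9. (g OR NOT d) — NOT d is true.
  10. (e OR f) — e is true.
  11. (NOT g OR NOT f) — NOT g is true.
  12. (e OR NOT f) — e is true.
  13. (e OR NOT h) — NOT h is true.
  14. (g OR b) — b is true.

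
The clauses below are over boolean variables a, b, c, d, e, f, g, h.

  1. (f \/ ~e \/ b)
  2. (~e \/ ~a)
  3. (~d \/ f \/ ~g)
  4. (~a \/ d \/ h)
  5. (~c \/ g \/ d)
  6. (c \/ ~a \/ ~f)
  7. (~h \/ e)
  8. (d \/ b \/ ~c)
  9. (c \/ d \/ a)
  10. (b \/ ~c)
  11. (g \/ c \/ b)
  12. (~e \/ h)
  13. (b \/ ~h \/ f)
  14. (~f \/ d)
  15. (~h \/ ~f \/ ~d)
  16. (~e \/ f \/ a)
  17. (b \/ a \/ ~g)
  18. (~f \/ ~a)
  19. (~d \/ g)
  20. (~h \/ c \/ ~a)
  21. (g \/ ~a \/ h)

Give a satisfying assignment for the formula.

a=F, b=T, c=T, d=T, e=F, f=T, g=T, h=F

Pure literal: b appears only positively; assign b = True.
Branch on a: take a = False.
Set c = True and propagate.
Set d = True and propagate.
  then g is forced to True.
  then f is forced to True.
  then h is forced to False.
  then e is forced to False.
Every clause has at least one true literal under this assignment.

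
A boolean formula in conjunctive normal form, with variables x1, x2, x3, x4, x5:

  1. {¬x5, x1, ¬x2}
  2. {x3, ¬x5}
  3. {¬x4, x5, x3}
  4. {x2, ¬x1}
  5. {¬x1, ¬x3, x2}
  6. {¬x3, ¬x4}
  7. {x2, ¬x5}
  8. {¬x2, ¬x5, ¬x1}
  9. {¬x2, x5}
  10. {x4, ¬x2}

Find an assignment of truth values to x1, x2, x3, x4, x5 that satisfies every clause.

x1=False, x2=False, x3=True, x4=False, x5=False

Set x1 = False and propagate.
Set x2 = False and propagate.
  then x5 is forced to False.
The remaining clauses are satisfied by x3 = True, x4 = False.
Check each clause:
  1. {¬x5, ¬x2, x1} — ¬x5 is true.
  2. {x3, ¬x5} — x3 is true.
  3. {x5, x3, ¬x4} — x3 is true.
  4. {¬x1, x2} — ¬x1 is true.
  5. {¬x1, x2, ¬x3} — ¬x1 is true.
  6. {¬x4, ¬x3} — ¬x4 is true.
  7. {x2, ¬x5} — ¬x5 is true.
  8. {¬x5, ¬x1, ¬x2} — ¬x5 is true.
  9. {x5, ¬x2} — ¬x2 is true.
  10. {x4, ¬x2} — ¬x2 is true.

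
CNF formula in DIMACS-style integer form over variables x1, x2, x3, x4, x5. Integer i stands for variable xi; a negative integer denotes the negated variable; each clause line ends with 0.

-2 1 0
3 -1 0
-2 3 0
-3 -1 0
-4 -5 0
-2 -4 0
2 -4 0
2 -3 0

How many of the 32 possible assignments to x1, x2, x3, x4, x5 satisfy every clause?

2

Satisfying assignments:
  x1=0 x2=0 x3=0 x4=0 x5=0
  x1=0 x2=0 x3=0 x4=0 x5=1
Count: 2.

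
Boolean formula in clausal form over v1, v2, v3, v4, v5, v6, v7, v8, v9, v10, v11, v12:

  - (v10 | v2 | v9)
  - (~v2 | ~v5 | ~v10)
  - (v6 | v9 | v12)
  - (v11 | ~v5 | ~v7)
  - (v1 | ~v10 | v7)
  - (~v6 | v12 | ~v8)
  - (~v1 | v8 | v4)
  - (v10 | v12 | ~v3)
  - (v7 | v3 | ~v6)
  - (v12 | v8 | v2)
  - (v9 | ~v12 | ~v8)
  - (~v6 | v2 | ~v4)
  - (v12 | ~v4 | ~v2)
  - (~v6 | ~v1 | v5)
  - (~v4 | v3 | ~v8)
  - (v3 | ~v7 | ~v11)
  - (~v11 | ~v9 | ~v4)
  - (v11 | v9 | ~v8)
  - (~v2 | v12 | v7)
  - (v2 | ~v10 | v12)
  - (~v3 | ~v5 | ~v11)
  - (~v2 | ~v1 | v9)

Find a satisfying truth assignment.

v1 = False, v2 = True, v3 = False, v4 = True, v5 = False, v6 = False, v7 = False, v8 = False, v9 = False, v10 = False, v11 = False, v12 = True

Branch on v1: take v1 = False.
Try v2 = True.
Set v3 = False and propagate.
The remaining clauses are satisfied by v4 = True, v5 = False, v6 = False, v7 = False, v8 = False, v9 = False, v10 = False, v11 = False, v12 = True.
Every clause has at least one true literal under this assignment.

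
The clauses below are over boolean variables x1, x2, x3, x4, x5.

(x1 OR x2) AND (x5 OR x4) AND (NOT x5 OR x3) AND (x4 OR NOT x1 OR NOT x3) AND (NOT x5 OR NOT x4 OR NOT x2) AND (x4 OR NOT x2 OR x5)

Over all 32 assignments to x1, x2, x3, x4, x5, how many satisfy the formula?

8

The models are:
  x1=0 x2=1 x3=0 x4=1 x5=0
  x1=0 x2=1 x3=1 x4=0 x5=1
  x1=0 x2=1 x3=1 x4=1 x5=0
  x1=1 x2=0 x3=0 x4=1 x5=0
  x1=1 x2=0 x3=1 x4=1 x5=0
  x1=1 x2=0 x3=1 x4=1 x5=1
  x1=1 x2=1 x3=0 x4=1 x5=0
  x1=1 x2=1 x3=1 x4=1 x5=0
Count: 8.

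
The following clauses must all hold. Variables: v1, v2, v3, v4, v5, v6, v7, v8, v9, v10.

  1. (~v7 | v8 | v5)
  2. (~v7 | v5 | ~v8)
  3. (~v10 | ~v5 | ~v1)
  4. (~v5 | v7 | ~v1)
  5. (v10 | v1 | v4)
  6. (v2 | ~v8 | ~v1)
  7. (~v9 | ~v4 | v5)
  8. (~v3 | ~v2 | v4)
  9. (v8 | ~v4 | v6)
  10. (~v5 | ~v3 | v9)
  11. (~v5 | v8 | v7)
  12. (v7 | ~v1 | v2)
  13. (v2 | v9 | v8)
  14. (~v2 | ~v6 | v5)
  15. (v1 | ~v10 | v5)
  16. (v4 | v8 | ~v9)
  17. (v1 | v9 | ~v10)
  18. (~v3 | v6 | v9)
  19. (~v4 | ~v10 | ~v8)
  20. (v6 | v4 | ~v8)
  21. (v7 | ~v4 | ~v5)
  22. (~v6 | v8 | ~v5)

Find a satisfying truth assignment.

v1=False, v2=True, v3=True, v4=True, v5=True, v6=False, v7=True, v8=True, v9=True, v10=False

Check each clause:
  1. (v5 | v8 | ~v7) — v8 is true.
  2. (~v8 | v5 | ~v7) — v5 is true.
  3. (~v1 | ~v10 | ~v5) — ~v1 is true.
  4. (v7 | ~v5 | ~v1) — ~v1 is true.
  5. (v4 | v10 | v1) — v4 is true.
  6. (~v8 | ~v1 | v2) — v2 is true.
  7. (~v9 | v5 | ~v4) — v5 is true.
  8. (~v2 | ~v3 | v4) — v4 is true.
  9. (v8 | v6 | ~v4) — v8 is true.
  10. (v9 | ~v5 | ~v3) — v9 is true.
  11. (~v5 | v8 | v7) — v8 is true.
  12. (v7 | v2 | ~v1) — v2 is true.
  13. (v8 | v2 | v9) — v8 is true.
  14. (~v6 | ~v2 | v5) — ~v6 is true.
  15. (v1 | v5 | ~v10) — v5 is true.
  16. (v8 | v4 | ~v9) — v8 is true.
  17. (v1 | ~v10 | v9) — v9 is true.
  18. (v9 | ~v3 | v6) — v9 is true.
  19. (~v4 | ~v8 | ~v10) — ~v10 is true.
  20. (~v8 | v4 | v6) — v4 is true.
  21. (~v5 | ~v4 | v7) — v7 is true.
  22. (~v6 | v8 | ~v5) — v8 is true.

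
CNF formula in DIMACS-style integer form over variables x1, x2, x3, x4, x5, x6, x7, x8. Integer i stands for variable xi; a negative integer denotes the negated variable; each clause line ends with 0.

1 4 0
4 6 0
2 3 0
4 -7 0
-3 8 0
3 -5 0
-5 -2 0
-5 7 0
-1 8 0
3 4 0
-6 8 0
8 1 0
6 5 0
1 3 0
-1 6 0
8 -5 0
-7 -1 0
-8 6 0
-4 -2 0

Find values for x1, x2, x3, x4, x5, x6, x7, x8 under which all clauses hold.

x1 = F, x2 = F, x3 = T, x4 = T, x5 = F, x6 = T, x7 = F, x8 = T

Branch on x1: take x1 = False.
  then x4 is forced to True.
  then x8 is forced to True.
  then x3 is forced to True.
  then x6 is forced to True.
  then x2 is forced to False.
For the remaining variables, x5 = False, x7 = False works.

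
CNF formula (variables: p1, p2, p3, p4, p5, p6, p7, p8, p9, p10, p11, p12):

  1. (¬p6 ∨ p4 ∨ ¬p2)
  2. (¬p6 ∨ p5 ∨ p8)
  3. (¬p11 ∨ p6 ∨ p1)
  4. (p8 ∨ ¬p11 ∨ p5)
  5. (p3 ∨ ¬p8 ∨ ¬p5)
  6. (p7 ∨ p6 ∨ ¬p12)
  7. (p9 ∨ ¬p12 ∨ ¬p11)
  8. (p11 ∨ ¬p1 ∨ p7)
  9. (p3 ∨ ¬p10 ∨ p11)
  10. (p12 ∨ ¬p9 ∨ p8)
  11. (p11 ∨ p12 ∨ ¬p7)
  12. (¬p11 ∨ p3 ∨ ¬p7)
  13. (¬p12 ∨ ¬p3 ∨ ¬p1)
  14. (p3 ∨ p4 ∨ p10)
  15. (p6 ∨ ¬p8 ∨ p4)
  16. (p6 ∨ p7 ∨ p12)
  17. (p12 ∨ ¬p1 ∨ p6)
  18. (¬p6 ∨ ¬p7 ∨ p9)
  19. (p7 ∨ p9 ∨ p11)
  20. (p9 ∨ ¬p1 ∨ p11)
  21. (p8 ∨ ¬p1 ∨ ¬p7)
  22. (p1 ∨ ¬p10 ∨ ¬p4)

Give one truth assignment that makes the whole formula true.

p1=T  p2=T  p3=F  p4=T  p5=F  p6=T  p7=F  p8=T  p9=T  p10=T  p11=T  p12=F

Try p1 = True.
The remaining clauses are satisfied by p2 = True, p3 = False, p4 = True, p5 = False, p6 = True, p7 = False, p8 = True, p9 = True, p10 = True, p11 = True, p12 = False.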